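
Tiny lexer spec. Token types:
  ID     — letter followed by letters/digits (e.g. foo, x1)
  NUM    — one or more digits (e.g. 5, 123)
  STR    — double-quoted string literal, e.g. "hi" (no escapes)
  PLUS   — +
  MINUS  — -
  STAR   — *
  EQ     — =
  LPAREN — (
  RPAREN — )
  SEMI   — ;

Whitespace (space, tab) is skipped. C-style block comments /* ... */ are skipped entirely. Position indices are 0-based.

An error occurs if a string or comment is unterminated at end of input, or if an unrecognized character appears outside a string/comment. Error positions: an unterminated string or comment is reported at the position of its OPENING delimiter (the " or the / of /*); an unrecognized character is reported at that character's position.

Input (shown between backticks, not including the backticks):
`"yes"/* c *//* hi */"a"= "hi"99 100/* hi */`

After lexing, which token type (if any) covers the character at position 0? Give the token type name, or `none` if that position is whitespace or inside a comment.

pos=0: enter STRING mode
pos=0: emit STR "yes" (now at pos=5)
pos=5: enter COMMENT mode (saw '/*')
exit COMMENT mode (now at pos=12)
pos=12: enter COMMENT mode (saw '/*')
exit COMMENT mode (now at pos=20)
pos=20: enter STRING mode
pos=20: emit STR "a" (now at pos=23)
pos=23: emit EQ '='
pos=25: enter STRING mode
pos=25: emit STR "hi" (now at pos=29)
pos=29: emit NUM '99' (now at pos=31)
pos=32: emit NUM '100' (now at pos=35)
pos=35: enter COMMENT mode (saw '/*')
exit COMMENT mode (now at pos=43)
DONE. 6 tokens: [STR, STR, EQ, STR, NUM, NUM]
Position 0: char is '"' -> STR

Answer: STR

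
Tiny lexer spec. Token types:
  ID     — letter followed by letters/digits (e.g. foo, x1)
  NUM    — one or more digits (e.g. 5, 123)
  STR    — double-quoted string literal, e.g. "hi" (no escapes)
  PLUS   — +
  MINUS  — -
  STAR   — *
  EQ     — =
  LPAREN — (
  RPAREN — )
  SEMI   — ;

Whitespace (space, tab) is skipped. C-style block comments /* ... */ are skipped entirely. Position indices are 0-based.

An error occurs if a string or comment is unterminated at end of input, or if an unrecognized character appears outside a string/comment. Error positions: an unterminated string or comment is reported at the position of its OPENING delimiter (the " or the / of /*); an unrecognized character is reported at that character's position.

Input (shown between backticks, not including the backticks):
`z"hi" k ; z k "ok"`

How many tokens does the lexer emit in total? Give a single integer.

Answer: 7

Derivation:
pos=0: emit ID 'z' (now at pos=1)
pos=1: enter STRING mode
pos=1: emit STR "hi" (now at pos=5)
pos=6: emit ID 'k' (now at pos=7)
pos=8: emit SEMI ';'
pos=10: emit ID 'z' (now at pos=11)
pos=12: emit ID 'k' (now at pos=13)
pos=14: enter STRING mode
pos=14: emit STR "ok" (now at pos=18)
DONE. 7 tokens: [ID, STR, ID, SEMI, ID, ID, STR]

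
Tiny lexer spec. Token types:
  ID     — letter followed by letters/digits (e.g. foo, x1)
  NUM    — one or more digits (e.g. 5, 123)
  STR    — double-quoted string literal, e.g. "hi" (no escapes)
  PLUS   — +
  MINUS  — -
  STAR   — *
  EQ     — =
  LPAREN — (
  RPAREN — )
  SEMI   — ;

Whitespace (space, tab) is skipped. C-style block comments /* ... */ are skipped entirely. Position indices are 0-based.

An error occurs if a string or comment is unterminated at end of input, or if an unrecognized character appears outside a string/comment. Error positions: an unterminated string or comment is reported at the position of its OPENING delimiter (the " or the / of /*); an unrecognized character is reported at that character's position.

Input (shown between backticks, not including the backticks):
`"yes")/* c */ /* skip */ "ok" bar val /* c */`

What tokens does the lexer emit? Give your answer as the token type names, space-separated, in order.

pos=0: enter STRING mode
pos=0: emit STR "yes" (now at pos=5)
pos=5: emit RPAREN ')'
pos=6: enter COMMENT mode (saw '/*')
exit COMMENT mode (now at pos=13)
pos=14: enter COMMENT mode (saw '/*')
exit COMMENT mode (now at pos=24)
pos=25: enter STRING mode
pos=25: emit STR "ok" (now at pos=29)
pos=30: emit ID 'bar' (now at pos=33)
pos=34: emit ID 'val' (now at pos=37)
pos=38: enter COMMENT mode (saw '/*')
exit COMMENT mode (now at pos=45)
DONE. 5 tokens: [STR, RPAREN, STR, ID, ID]

Answer: STR RPAREN STR ID ID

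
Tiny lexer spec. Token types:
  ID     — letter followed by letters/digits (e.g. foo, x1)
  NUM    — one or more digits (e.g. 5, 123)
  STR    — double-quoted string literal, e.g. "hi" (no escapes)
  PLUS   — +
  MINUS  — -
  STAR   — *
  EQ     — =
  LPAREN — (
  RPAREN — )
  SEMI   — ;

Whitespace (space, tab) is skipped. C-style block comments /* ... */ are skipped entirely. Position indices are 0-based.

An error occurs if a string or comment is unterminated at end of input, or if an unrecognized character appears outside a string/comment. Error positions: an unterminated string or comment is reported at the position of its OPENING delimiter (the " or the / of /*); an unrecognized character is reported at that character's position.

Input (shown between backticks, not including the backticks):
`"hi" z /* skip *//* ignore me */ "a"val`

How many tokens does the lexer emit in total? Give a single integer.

Answer: 4

Derivation:
pos=0: enter STRING mode
pos=0: emit STR "hi" (now at pos=4)
pos=5: emit ID 'z' (now at pos=6)
pos=7: enter COMMENT mode (saw '/*')
exit COMMENT mode (now at pos=17)
pos=17: enter COMMENT mode (saw '/*')
exit COMMENT mode (now at pos=32)
pos=33: enter STRING mode
pos=33: emit STR "a" (now at pos=36)
pos=36: emit ID 'val' (now at pos=39)
DONE. 4 tokens: [STR, ID, STR, ID]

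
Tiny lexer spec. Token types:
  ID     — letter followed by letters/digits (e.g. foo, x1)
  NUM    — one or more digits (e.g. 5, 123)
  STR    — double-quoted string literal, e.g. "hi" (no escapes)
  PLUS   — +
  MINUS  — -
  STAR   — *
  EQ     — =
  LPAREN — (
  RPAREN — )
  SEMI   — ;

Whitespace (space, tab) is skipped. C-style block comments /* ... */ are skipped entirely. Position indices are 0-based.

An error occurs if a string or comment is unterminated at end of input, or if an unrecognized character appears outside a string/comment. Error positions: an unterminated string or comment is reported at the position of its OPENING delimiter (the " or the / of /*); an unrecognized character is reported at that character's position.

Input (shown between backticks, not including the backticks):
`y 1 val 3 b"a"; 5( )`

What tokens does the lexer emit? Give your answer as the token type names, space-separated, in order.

Answer: ID NUM ID NUM ID STR SEMI NUM LPAREN RPAREN

Derivation:
pos=0: emit ID 'y' (now at pos=1)
pos=2: emit NUM '1' (now at pos=3)
pos=4: emit ID 'val' (now at pos=7)
pos=8: emit NUM '3' (now at pos=9)
pos=10: emit ID 'b' (now at pos=11)
pos=11: enter STRING mode
pos=11: emit STR "a" (now at pos=14)
pos=14: emit SEMI ';'
pos=16: emit NUM '5' (now at pos=17)
pos=17: emit LPAREN '('
pos=19: emit RPAREN ')'
DONE. 10 tokens: [ID, NUM, ID, NUM, ID, STR, SEMI, NUM, LPAREN, RPAREN]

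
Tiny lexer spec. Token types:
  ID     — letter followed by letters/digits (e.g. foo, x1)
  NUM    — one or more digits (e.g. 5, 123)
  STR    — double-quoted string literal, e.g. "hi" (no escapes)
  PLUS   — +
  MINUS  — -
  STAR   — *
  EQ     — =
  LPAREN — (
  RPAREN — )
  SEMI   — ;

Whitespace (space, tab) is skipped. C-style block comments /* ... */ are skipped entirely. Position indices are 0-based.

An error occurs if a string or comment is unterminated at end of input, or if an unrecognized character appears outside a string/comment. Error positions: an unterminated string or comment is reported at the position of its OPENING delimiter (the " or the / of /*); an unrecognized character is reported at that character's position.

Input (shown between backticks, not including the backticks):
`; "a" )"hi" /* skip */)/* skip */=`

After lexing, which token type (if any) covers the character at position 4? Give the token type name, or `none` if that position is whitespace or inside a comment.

Answer: STR

Derivation:
pos=0: emit SEMI ';'
pos=2: enter STRING mode
pos=2: emit STR "a" (now at pos=5)
pos=6: emit RPAREN ')'
pos=7: enter STRING mode
pos=7: emit STR "hi" (now at pos=11)
pos=12: enter COMMENT mode (saw '/*')
exit COMMENT mode (now at pos=22)
pos=22: emit RPAREN ')'
pos=23: enter COMMENT mode (saw '/*')
exit COMMENT mode (now at pos=33)
pos=33: emit EQ '='
DONE. 6 tokens: [SEMI, STR, RPAREN, STR, RPAREN, EQ]
Position 4: char is '"' -> STR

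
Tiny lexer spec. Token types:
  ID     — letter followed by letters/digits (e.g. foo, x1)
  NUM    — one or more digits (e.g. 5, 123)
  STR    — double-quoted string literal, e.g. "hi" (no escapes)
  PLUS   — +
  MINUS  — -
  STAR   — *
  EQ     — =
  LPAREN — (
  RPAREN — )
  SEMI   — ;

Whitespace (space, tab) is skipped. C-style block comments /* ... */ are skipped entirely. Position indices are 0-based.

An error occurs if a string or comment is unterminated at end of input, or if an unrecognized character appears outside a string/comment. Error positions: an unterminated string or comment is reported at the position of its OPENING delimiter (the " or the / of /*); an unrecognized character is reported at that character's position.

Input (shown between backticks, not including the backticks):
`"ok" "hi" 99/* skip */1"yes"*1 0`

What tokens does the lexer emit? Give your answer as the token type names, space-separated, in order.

Answer: STR STR NUM NUM STR STAR NUM NUM

Derivation:
pos=0: enter STRING mode
pos=0: emit STR "ok" (now at pos=4)
pos=5: enter STRING mode
pos=5: emit STR "hi" (now at pos=9)
pos=10: emit NUM '99' (now at pos=12)
pos=12: enter COMMENT mode (saw '/*')
exit COMMENT mode (now at pos=22)
pos=22: emit NUM '1' (now at pos=23)
pos=23: enter STRING mode
pos=23: emit STR "yes" (now at pos=28)
pos=28: emit STAR '*'
pos=29: emit NUM '1' (now at pos=30)
pos=31: emit NUM '0' (now at pos=32)
DONE. 8 tokens: [STR, STR, NUM, NUM, STR, STAR, NUM, NUM]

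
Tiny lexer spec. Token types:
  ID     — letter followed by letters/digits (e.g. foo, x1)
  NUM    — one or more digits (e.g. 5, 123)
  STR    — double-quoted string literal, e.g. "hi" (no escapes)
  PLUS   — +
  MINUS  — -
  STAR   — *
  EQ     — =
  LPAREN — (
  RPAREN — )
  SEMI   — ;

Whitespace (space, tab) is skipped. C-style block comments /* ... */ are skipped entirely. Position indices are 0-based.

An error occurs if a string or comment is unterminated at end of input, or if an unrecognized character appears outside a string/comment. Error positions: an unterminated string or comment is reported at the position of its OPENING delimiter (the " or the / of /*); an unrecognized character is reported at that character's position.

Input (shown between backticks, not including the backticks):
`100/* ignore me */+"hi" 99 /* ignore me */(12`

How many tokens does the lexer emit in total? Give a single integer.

Answer: 6

Derivation:
pos=0: emit NUM '100' (now at pos=3)
pos=3: enter COMMENT mode (saw '/*')
exit COMMENT mode (now at pos=18)
pos=18: emit PLUS '+'
pos=19: enter STRING mode
pos=19: emit STR "hi" (now at pos=23)
pos=24: emit NUM '99' (now at pos=26)
pos=27: enter COMMENT mode (saw '/*')
exit COMMENT mode (now at pos=42)
pos=42: emit LPAREN '('
pos=43: emit NUM '12' (now at pos=45)
DONE. 6 tokens: [NUM, PLUS, STR, NUM, LPAREN, NUM]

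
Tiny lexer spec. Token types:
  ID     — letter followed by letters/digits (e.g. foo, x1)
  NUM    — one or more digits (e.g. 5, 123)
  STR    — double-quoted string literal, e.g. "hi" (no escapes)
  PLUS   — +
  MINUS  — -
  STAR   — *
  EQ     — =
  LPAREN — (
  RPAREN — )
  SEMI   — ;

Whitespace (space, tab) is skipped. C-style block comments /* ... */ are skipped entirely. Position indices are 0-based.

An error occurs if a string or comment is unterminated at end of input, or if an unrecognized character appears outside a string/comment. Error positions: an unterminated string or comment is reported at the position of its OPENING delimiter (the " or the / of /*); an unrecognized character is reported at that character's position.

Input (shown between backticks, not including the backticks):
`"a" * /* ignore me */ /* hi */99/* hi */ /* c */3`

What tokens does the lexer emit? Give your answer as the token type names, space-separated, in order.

Answer: STR STAR NUM NUM

Derivation:
pos=0: enter STRING mode
pos=0: emit STR "a" (now at pos=3)
pos=4: emit STAR '*'
pos=6: enter COMMENT mode (saw '/*')
exit COMMENT mode (now at pos=21)
pos=22: enter COMMENT mode (saw '/*')
exit COMMENT mode (now at pos=30)
pos=30: emit NUM '99' (now at pos=32)
pos=32: enter COMMENT mode (saw '/*')
exit COMMENT mode (now at pos=40)
pos=41: enter COMMENT mode (saw '/*')
exit COMMENT mode (now at pos=48)
pos=48: emit NUM '3' (now at pos=49)
DONE. 4 tokens: [STR, STAR, NUM, NUM]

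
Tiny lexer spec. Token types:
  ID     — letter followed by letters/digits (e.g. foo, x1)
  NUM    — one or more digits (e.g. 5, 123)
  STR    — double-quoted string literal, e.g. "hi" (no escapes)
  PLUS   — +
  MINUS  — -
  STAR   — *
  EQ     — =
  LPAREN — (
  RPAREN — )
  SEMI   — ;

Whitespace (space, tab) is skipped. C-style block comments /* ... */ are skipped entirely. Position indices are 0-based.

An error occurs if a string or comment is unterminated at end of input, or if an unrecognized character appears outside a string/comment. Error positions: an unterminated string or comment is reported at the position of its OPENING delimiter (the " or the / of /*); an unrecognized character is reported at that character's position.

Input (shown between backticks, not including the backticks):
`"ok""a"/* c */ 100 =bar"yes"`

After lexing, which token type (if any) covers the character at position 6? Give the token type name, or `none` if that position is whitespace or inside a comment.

pos=0: enter STRING mode
pos=0: emit STR "ok" (now at pos=4)
pos=4: enter STRING mode
pos=4: emit STR "a" (now at pos=7)
pos=7: enter COMMENT mode (saw '/*')
exit COMMENT mode (now at pos=14)
pos=15: emit NUM '100' (now at pos=18)
pos=19: emit EQ '='
pos=20: emit ID 'bar' (now at pos=23)
pos=23: enter STRING mode
pos=23: emit STR "yes" (now at pos=28)
DONE. 6 tokens: [STR, STR, NUM, EQ, ID, STR]
Position 6: char is '"' -> STR

Answer: STR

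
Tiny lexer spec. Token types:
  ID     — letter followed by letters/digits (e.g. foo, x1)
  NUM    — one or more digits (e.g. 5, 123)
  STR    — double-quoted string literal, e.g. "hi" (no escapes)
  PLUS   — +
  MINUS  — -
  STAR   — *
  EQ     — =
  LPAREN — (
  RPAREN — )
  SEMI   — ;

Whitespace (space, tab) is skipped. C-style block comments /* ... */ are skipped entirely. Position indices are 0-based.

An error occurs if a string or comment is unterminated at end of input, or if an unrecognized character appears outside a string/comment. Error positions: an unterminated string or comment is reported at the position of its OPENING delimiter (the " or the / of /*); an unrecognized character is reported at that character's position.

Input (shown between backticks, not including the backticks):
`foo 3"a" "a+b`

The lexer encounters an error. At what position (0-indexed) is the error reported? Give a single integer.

pos=0: emit ID 'foo' (now at pos=3)
pos=4: emit NUM '3' (now at pos=5)
pos=5: enter STRING mode
pos=5: emit STR "a" (now at pos=8)
pos=9: enter STRING mode
pos=9: ERROR — unterminated string

Answer: 9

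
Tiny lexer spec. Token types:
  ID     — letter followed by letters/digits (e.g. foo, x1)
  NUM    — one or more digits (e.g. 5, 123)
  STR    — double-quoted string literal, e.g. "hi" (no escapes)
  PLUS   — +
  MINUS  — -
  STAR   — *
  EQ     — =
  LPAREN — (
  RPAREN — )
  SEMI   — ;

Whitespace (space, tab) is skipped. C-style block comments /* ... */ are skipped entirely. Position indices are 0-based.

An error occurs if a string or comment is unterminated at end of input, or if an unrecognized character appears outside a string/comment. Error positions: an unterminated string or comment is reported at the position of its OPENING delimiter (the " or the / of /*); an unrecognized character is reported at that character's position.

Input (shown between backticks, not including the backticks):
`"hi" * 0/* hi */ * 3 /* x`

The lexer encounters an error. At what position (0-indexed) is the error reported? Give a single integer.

pos=0: enter STRING mode
pos=0: emit STR "hi" (now at pos=4)
pos=5: emit STAR '*'
pos=7: emit NUM '0' (now at pos=8)
pos=8: enter COMMENT mode (saw '/*')
exit COMMENT mode (now at pos=16)
pos=17: emit STAR '*'
pos=19: emit NUM '3' (now at pos=20)
pos=21: enter COMMENT mode (saw '/*')
pos=21: ERROR — unterminated comment (reached EOF)

Answer: 21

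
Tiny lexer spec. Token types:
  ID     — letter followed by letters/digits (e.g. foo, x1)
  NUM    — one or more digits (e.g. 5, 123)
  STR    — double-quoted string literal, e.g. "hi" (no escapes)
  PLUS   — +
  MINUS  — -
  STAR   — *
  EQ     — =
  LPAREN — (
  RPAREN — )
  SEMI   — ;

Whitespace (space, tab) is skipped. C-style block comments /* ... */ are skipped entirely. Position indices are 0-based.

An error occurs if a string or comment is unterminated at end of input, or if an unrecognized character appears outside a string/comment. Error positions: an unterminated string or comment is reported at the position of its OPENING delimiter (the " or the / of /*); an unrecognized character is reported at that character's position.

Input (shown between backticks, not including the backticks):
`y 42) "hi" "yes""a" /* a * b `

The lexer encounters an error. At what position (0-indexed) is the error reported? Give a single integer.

Answer: 20

Derivation:
pos=0: emit ID 'y' (now at pos=1)
pos=2: emit NUM '42' (now at pos=4)
pos=4: emit RPAREN ')'
pos=6: enter STRING mode
pos=6: emit STR "hi" (now at pos=10)
pos=11: enter STRING mode
pos=11: emit STR "yes" (now at pos=16)
pos=16: enter STRING mode
pos=16: emit STR "a" (now at pos=19)
pos=20: enter COMMENT mode (saw '/*')
pos=20: ERROR — unterminated comment (reached EOF)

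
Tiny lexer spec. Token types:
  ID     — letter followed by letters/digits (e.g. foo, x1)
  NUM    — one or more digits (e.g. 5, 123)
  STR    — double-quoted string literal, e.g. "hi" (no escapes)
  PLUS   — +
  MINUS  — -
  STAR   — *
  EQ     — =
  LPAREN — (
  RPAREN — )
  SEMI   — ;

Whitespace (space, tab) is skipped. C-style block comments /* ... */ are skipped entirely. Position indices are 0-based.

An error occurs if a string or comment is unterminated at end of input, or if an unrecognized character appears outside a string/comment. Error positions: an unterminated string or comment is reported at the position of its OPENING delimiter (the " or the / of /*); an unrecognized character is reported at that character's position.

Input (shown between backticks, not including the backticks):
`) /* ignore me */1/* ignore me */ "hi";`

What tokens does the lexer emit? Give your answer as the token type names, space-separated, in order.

Answer: RPAREN NUM STR SEMI

Derivation:
pos=0: emit RPAREN ')'
pos=2: enter COMMENT mode (saw '/*')
exit COMMENT mode (now at pos=17)
pos=17: emit NUM '1' (now at pos=18)
pos=18: enter COMMENT mode (saw '/*')
exit COMMENT mode (now at pos=33)
pos=34: enter STRING mode
pos=34: emit STR "hi" (now at pos=38)
pos=38: emit SEMI ';'
DONE. 4 tokens: [RPAREN, NUM, STR, SEMI]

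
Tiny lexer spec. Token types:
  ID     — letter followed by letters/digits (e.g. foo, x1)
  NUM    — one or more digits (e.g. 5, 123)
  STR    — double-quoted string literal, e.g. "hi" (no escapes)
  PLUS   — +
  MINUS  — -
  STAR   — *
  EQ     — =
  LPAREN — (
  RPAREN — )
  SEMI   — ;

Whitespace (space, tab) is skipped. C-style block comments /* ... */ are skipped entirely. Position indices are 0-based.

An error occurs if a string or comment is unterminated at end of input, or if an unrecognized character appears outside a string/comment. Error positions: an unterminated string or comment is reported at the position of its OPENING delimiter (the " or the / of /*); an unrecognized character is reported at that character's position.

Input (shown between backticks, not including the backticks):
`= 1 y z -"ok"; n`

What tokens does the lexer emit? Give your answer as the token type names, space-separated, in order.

Answer: EQ NUM ID ID MINUS STR SEMI ID

Derivation:
pos=0: emit EQ '='
pos=2: emit NUM '1' (now at pos=3)
pos=4: emit ID 'y' (now at pos=5)
pos=6: emit ID 'z' (now at pos=7)
pos=8: emit MINUS '-'
pos=9: enter STRING mode
pos=9: emit STR "ok" (now at pos=13)
pos=13: emit SEMI ';'
pos=15: emit ID 'n' (now at pos=16)
DONE. 8 tokens: [EQ, NUM, ID, ID, MINUS, STR, SEMI, ID]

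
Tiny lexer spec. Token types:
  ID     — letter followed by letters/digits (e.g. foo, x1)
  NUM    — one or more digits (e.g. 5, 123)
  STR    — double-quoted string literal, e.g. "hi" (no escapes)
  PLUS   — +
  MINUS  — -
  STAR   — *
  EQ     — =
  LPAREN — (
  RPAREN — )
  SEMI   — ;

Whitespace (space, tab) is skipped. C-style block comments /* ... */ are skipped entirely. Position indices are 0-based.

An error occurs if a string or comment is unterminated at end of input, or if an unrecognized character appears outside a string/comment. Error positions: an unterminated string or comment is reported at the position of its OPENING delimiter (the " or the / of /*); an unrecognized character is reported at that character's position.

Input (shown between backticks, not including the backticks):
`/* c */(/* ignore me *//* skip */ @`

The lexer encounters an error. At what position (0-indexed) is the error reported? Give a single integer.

pos=0: enter COMMENT mode (saw '/*')
exit COMMENT mode (now at pos=7)
pos=7: emit LPAREN '('
pos=8: enter COMMENT mode (saw '/*')
exit COMMENT mode (now at pos=23)
pos=23: enter COMMENT mode (saw '/*')
exit COMMENT mode (now at pos=33)
pos=34: ERROR — unrecognized char '@'

Answer: 34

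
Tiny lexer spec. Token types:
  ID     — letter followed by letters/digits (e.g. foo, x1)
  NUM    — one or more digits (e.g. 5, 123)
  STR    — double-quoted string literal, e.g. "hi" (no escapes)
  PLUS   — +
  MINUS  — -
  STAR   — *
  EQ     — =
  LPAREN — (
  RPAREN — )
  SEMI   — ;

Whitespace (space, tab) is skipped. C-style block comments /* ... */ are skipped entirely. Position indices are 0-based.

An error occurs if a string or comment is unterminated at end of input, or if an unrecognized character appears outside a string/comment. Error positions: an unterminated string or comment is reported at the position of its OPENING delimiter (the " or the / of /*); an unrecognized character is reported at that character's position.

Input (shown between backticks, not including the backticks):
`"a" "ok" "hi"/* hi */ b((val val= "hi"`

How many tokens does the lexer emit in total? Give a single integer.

pos=0: enter STRING mode
pos=0: emit STR "a" (now at pos=3)
pos=4: enter STRING mode
pos=4: emit STR "ok" (now at pos=8)
pos=9: enter STRING mode
pos=9: emit STR "hi" (now at pos=13)
pos=13: enter COMMENT mode (saw '/*')
exit COMMENT mode (now at pos=21)
pos=22: emit ID 'b' (now at pos=23)
pos=23: emit LPAREN '('
pos=24: emit LPAREN '('
pos=25: emit ID 'val' (now at pos=28)
pos=29: emit ID 'val' (now at pos=32)
pos=32: emit EQ '='
pos=34: enter STRING mode
pos=34: emit STR "hi" (now at pos=38)
DONE. 10 tokens: [STR, STR, STR, ID, LPAREN, LPAREN, ID, ID, EQ, STR]

Answer: 10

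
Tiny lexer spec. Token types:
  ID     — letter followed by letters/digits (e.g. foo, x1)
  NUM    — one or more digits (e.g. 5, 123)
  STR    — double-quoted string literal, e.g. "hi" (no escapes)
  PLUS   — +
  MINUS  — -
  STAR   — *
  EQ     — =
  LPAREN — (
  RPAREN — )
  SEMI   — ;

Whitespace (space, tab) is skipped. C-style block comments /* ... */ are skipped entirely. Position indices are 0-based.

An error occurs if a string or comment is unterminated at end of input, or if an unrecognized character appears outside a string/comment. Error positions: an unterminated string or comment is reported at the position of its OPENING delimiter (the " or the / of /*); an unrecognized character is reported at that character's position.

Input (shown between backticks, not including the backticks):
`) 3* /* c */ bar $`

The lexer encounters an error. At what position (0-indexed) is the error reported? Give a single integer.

pos=0: emit RPAREN ')'
pos=2: emit NUM '3' (now at pos=3)
pos=3: emit STAR '*'
pos=5: enter COMMENT mode (saw '/*')
exit COMMENT mode (now at pos=12)
pos=13: emit ID 'bar' (now at pos=16)
pos=17: ERROR — unrecognized char '$'

Answer: 17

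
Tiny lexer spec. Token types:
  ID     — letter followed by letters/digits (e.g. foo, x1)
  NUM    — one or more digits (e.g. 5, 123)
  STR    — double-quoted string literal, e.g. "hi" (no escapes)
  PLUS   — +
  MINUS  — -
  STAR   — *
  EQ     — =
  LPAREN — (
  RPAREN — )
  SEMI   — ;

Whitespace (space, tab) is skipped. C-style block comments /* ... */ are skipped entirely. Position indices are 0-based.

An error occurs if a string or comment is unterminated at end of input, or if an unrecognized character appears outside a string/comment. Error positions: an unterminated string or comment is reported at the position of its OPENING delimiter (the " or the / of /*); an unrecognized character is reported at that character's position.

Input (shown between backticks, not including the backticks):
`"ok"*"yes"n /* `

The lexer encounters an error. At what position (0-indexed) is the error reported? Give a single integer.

Answer: 12

Derivation:
pos=0: enter STRING mode
pos=0: emit STR "ok" (now at pos=4)
pos=4: emit STAR '*'
pos=5: enter STRING mode
pos=5: emit STR "yes" (now at pos=10)
pos=10: emit ID 'n' (now at pos=11)
pos=12: enter COMMENT mode (saw '/*')
pos=12: ERROR — unterminated comment (reached EOF)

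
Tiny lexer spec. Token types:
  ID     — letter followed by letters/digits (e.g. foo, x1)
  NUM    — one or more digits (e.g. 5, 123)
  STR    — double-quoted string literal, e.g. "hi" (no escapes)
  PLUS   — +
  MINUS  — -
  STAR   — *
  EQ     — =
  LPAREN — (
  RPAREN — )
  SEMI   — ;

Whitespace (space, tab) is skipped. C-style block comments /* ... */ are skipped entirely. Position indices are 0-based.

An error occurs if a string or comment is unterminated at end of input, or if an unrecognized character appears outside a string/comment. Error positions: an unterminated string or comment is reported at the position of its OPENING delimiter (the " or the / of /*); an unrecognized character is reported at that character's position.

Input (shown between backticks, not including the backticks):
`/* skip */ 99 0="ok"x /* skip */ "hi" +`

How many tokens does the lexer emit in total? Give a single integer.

Answer: 7

Derivation:
pos=0: enter COMMENT mode (saw '/*')
exit COMMENT mode (now at pos=10)
pos=11: emit NUM '99' (now at pos=13)
pos=14: emit NUM '0' (now at pos=15)
pos=15: emit EQ '='
pos=16: enter STRING mode
pos=16: emit STR "ok" (now at pos=20)
pos=20: emit ID 'x' (now at pos=21)
pos=22: enter COMMENT mode (saw '/*')
exit COMMENT mode (now at pos=32)
pos=33: enter STRING mode
pos=33: emit STR "hi" (now at pos=37)
pos=38: emit PLUS '+'
DONE. 7 tokens: [NUM, NUM, EQ, STR, ID, STR, PLUS]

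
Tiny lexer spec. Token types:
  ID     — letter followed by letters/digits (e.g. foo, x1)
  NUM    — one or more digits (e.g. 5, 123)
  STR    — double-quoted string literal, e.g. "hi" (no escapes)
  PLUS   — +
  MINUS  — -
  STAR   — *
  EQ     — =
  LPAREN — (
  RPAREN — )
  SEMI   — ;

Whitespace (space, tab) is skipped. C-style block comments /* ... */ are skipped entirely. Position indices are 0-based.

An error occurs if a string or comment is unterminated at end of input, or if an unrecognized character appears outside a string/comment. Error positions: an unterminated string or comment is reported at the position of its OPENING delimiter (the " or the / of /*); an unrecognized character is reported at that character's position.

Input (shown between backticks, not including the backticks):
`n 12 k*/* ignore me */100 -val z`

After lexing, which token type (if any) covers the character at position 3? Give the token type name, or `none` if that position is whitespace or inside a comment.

pos=0: emit ID 'n' (now at pos=1)
pos=2: emit NUM '12' (now at pos=4)
pos=5: emit ID 'k' (now at pos=6)
pos=6: emit STAR '*'
pos=7: enter COMMENT mode (saw '/*')
exit COMMENT mode (now at pos=22)
pos=22: emit NUM '100' (now at pos=25)
pos=26: emit MINUS '-'
pos=27: emit ID 'val' (now at pos=30)
pos=31: emit ID 'z' (now at pos=32)
DONE. 8 tokens: [ID, NUM, ID, STAR, NUM, MINUS, ID, ID]
Position 3: char is '2' -> NUM

Answer: NUM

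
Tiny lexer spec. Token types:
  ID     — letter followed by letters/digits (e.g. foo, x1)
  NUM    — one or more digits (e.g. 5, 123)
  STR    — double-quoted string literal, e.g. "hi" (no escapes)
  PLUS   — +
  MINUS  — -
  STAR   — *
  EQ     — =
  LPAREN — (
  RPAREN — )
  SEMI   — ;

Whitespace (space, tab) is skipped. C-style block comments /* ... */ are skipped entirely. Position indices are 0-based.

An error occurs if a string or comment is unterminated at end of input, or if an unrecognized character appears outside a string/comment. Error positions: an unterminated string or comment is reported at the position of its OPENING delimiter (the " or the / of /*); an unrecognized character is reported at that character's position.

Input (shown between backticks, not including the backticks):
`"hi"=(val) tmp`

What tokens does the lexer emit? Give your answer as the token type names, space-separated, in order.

pos=0: enter STRING mode
pos=0: emit STR "hi" (now at pos=4)
pos=4: emit EQ '='
pos=5: emit LPAREN '('
pos=6: emit ID 'val' (now at pos=9)
pos=9: emit RPAREN ')'
pos=11: emit ID 'tmp' (now at pos=14)
DONE. 6 tokens: [STR, EQ, LPAREN, ID, RPAREN, ID]

Answer: STR EQ LPAREN ID RPAREN ID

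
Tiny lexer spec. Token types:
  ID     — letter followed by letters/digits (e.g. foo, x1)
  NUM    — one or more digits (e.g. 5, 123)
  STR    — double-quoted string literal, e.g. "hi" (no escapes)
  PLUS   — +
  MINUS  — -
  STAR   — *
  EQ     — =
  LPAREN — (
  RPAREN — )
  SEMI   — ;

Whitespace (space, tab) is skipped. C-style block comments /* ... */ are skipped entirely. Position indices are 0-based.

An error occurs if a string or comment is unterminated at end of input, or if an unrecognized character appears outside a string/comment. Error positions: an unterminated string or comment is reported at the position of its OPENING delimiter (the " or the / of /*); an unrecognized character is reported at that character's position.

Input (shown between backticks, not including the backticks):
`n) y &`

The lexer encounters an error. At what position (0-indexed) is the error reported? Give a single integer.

pos=0: emit ID 'n' (now at pos=1)
pos=1: emit RPAREN ')'
pos=3: emit ID 'y' (now at pos=4)
pos=5: ERROR — unrecognized char '&'

Answer: 5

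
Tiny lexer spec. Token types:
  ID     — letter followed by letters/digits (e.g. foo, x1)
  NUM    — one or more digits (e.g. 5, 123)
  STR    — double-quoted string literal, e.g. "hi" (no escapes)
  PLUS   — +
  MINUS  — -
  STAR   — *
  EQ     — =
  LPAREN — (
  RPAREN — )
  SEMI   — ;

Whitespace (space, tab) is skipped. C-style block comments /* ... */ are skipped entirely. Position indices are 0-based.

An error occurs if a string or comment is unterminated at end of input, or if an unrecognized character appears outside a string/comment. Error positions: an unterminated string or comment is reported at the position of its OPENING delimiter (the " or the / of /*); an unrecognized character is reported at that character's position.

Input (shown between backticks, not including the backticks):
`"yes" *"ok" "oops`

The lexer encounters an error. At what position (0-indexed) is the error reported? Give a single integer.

pos=0: enter STRING mode
pos=0: emit STR "yes" (now at pos=5)
pos=6: emit STAR '*'
pos=7: enter STRING mode
pos=7: emit STR "ok" (now at pos=11)
pos=12: enter STRING mode
pos=12: ERROR — unterminated string

Answer: 12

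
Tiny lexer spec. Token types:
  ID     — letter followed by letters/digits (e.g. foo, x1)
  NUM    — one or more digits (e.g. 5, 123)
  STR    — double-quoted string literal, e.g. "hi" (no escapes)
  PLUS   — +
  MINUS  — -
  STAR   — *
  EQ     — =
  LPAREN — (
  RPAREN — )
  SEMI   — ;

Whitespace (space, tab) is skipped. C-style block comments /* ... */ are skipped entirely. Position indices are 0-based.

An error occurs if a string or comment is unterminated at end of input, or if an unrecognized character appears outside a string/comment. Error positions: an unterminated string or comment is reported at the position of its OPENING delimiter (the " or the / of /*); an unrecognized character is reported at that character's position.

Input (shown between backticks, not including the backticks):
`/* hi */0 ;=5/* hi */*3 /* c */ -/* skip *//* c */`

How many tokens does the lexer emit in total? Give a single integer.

Answer: 7

Derivation:
pos=0: enter COMMENT mode (saw '/*')
exit COMMENT mode (now at pos=8)
pos=8: emit NUM '0' (now at pos=9)
pos=10: emit SEMI ';'
pos=11: emit EQ '='
pos=12: emit NUM '5' (now at pos=13)
pos=13: enter COMMENT mode (saw '/*')
exit COMMENT mode (now at pos=21)
pos=21: emit STAR '*'
pos=22: emit NUM '3' (now at pos=23)
pos=24: enter COMMENT mode (saw '/*')
exit COMMENT mode (now at pos=31)
pos=32: emit MINUS '-'
pos=33: enter COMMENT mode (saw '/*')
exit COMMENT mode (now at pos=43)
pos=43: enter COMMENT mode (saw '/*')
exit COMMENT mode (now at pos=50)
DONE. 7 tokens: [NUM, SEMI, EQ, NUM, STAR, NUM, MINUS]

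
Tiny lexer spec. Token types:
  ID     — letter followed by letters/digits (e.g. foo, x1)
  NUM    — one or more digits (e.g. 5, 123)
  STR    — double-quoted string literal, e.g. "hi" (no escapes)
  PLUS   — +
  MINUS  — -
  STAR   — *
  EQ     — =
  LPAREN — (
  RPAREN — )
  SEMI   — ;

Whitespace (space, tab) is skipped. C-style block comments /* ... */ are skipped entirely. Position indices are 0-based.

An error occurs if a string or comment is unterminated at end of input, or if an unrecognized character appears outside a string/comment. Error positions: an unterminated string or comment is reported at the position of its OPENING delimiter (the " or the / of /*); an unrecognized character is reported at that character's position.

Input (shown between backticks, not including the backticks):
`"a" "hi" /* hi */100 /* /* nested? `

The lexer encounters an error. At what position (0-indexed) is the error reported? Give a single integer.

Answer: 21

Derivation:
pos=0: enter STRING mode
pos=0: emit STR "a" (now at pos=3)
pos=4: enter STRING mode
pos=4: emit STR "hi" (now at pos=8)
pos=9: enter COMMENT mode (saw '/*')
exit COMMENT mode (now at pos=17)
pos=17: emit NUM '100' (now at pos=20)
pos=21: enter COMMENT mode (saw '/*')
pos=21: ERROR — unterminated comment (reached EOF)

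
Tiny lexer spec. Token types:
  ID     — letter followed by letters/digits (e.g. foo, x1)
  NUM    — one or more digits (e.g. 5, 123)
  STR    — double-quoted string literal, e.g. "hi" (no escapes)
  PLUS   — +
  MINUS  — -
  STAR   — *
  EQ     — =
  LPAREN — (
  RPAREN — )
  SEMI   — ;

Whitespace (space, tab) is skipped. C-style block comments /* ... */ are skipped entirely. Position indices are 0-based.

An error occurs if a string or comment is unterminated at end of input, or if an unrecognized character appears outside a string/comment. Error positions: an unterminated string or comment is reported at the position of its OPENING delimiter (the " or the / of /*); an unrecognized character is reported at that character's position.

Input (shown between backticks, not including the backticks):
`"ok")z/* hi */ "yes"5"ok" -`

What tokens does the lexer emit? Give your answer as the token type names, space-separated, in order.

Answer: STR RPAREN ID STR NUM STR MINUS

Derivation:
pos=0: enter STRING mode
pos=0: emit STR "ok" (now at pos=4)
pos=4: emit RPAREN ')'
pos=5: emit ID 'z' (now at pos=6)
pos=6: enter COMMENT mode (saw '/*')
exit COMMENT mode (now at pos=14)
pos=15: enter STRING mode
pos=15: emit STR "yes" (now at pos=20)
pos=20: emit NUM '5' (now at pos=21)
pos=21: enter STRING mode
pos=21: emit STR "ok" (now at pos=25)
pos=26: emit MINUS '-'
DONE. 7 tokens: [STR, RPAREN, ID, STR, NUM, STR, MINUS]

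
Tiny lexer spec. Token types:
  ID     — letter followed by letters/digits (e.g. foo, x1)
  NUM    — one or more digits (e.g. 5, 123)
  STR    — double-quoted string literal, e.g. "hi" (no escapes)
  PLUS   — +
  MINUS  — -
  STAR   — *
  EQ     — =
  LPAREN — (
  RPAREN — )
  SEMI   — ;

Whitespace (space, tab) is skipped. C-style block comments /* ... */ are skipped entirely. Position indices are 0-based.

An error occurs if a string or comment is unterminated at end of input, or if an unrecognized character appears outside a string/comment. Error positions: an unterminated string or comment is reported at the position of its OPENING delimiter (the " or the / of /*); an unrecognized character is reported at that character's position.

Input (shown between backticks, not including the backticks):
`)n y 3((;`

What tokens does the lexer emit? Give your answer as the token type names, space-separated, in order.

Answer: RPAREN ID ID NUM LPAREN LPAREN SEMI

Derivation:
pos=0: emit RPAREN ')'
pos=1: emit ID 'n' (now at pos=2)
pos=3: emit ID 'y' (now at pos=4)
pos=5: emit NUM '3' (now at pos=6)
pos=6: emit LPAREN '('
pos=7: emit LPAREN '('
pos=8: emit SEMI ';'
DONE. 7 tokens: [RPAREN, ID, ID, NUM, LPAREN, LPAREN, SEMI]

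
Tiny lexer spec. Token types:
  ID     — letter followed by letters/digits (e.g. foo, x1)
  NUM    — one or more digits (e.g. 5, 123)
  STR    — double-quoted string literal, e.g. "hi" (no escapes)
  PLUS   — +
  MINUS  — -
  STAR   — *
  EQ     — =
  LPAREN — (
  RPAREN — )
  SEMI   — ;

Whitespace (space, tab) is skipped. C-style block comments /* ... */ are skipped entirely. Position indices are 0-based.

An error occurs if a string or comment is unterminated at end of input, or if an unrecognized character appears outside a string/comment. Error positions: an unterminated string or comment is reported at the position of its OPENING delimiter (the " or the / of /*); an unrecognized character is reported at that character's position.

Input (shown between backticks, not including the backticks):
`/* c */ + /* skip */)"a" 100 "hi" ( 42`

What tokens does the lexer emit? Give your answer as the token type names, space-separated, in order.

Answer: PLUS RPAREN STR NUM STR LPAREN NUM

Derivation:
pos=0: enter COMMENT mode (saw '/*')
exit COMMENT mode (now at pos=7)
pos=8: emit PLUS '+'
pos=10: enter COMMENT mode (saw '/*')
exit COMMENT mode (now at pos=20)
pos=20: emit RPAREN ')'
pos=21: enter STRING mode
pos=21: emit STR "a" (now at pos=24)
pos=25: emit NUM '100' (now at pos=28)
pos=29: enter STRING mode
pos=29: emit STR "hi" (now at pos=33)
pos=34: emit LPAREN '('
pos=36: emit NUM '42' (now at pos=38)
DONE. 7 tokens: [PLUS, RPAREN, STR, NUM, STR, LPAREN, NUM]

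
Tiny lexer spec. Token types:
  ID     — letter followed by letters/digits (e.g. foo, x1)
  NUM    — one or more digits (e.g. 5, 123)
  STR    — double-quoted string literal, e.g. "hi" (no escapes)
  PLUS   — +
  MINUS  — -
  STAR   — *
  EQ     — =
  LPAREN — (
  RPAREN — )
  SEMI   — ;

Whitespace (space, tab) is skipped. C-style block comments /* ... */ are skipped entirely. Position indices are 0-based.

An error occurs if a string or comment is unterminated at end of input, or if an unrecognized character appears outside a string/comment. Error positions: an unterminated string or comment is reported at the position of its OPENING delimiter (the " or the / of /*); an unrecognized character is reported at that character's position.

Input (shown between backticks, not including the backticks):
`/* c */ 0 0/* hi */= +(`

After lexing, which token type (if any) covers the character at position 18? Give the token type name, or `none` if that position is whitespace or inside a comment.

Answer: none

Derivation:
pos=0: enter COMMENT mode (saw '/*')
exit COMMENT mode (now at pos=7)
pos=8: emit NUM '0' (now at pos=9)
pos=10: emit NUM '0' (now at pos=11)
pos=11: enter COMMENT mode (saw '/*')
exit COMMENT mode (now at pos=19)
pos=19: emit EQ '='
pos=21: emit PLUS '+'
pos=22: emit LPAREN '('
DONE. 5 tokens: [NUM, NUM, EQ, PLUS, LPAREN]
Position 18: char is '/' -> none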